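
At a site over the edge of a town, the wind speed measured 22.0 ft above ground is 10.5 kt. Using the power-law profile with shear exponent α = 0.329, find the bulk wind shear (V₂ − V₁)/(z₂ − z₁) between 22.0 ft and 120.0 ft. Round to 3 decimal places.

0.080 kt/ft

Power law: V₂ = V₁ · (z₂/z₁)^α = 10.5 × (5.4545)^0.329 = 18.3478 kt
ΔV/Δz = (18.3478 − 10.5)/(120.0 − 22.0) = 7.8478/98.0000 = 0.08008 kt/ft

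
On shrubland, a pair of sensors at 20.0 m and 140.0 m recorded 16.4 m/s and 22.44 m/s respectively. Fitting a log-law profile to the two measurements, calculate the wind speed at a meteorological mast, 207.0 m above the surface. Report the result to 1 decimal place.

Log law: V ∝ ln(z/z₀). From the pair, with r = V₁/V₂ = 0.73084,
ln z₀ = (ln z₁ − r·ln z₂)/(1 − r) = (2.9957 − 0.73084×4.9416)/0.26916 = -2.2879 → z₀ = 0.1015 m
V₃ = V₁ · ln(z₃/z₀)/ln(z₁/z₀) = 16.4 × 7.6206/5.2836 = 23.6539 m/s

23.7 m/s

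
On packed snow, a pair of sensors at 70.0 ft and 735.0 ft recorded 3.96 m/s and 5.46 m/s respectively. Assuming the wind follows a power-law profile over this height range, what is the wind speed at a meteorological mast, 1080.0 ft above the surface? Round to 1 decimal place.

5.8 m/s

First find α: α = ln(V₂/V₁)/ln(z₂/z₁) = ln(5.46/3.96)/ln(735.0/70.0) = 0.32120/2.35138 = 0.1366
Extrapolate from 735.0 ft to 1080.0 ft: V₃ = 5.46 × (1080.0/735.0)^0.1366 = 5.46 × 1.0540 = 5.7547 m/s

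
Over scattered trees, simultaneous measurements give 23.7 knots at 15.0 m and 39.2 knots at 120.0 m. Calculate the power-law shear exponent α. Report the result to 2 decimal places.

Power law: V₂/V₁ = (z₂/z₁)^α ⇒ α = ln(V₂/V₁) / ln(z₂/z₁)
α = ln(39.2/23.7) / ln(120.0/15.0) = ln(1.6540) / ln(8.0000)
  = 0.50320 / 2.07944 = 0.24199

α ≈ 0.24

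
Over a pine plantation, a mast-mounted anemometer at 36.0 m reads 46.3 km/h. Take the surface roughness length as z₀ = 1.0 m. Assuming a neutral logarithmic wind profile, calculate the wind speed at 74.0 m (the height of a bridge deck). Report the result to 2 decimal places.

Log law: V(z) ∝ ln(z/z₀), so V₂/V₁ = ln(z₂/z₀) / ln(z₁/z₀).
ln(74.0/1.0) = 4.3041, ln(36.0/1.0) = 3.5835
V₂ = 46.3 × 4.3041/3.5835 = 46.3 × 1.2011 = 55.6096 km/h

55.61 km/h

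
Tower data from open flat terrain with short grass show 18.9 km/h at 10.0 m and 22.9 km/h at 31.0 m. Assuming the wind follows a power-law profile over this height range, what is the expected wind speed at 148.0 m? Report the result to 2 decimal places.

First find α: α = ln(V₂/V₁)/ln(z₂/z₁) = ln(22.9/18.9)/ln(31.0/10.0) = 0.19197/1.13140 = 0.1697
Extrapolate from 31.0 m to 148.0 m: V₃ = 22.9 × (148.0/31.0)^0.1697 = 22.9 × 1.3038 = 29.8559 km/h

29.86 km/h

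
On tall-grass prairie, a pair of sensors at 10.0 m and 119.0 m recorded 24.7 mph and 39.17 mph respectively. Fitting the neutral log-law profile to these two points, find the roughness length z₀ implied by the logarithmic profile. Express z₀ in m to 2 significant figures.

z₀ ≈ 0.15 m

Log law: V(z) ∝ ln(z/z₀). With r = V₁/V₂ = 24.7/39.17 = 0.63058,
r · ln(z₂/z₀) = ln(z₁/z₀) ⇒ ln z₀ = (ln z₁ − r·ln z₂)/(1 − r)
ln z₀ = (2.30259 − 0.63058×4.77912) / 0.36942 = -1.9248
z₀ = exp(-1.9248) = 0.1459 m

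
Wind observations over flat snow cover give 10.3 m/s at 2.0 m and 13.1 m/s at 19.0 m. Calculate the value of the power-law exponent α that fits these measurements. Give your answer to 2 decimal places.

Power law: V₂/V₁ = (z₂/z₁)^α ⇒ α = ln(V₂/V₁) / ln(z₂/z₁)
α = ln(13.1/10.3) / ln(19.0/2.0) = ln(1.2718) / ln(9.5000)
  = 0.24047 / 2.25129 = 0.10681

α ≈ 0.11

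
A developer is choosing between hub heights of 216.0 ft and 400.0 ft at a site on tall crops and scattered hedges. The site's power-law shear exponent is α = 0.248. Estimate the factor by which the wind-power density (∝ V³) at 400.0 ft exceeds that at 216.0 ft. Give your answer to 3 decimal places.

1.582

Speed ratio: V_B/V_A = (z_B/z_A)^α = (400.0/216.0)^0.248 = (1.8519)^0.248 = 1.16511
Power-density ratio: P_B/P_A = (V_B/V_A)³ = (1.16511)³ = 1.58161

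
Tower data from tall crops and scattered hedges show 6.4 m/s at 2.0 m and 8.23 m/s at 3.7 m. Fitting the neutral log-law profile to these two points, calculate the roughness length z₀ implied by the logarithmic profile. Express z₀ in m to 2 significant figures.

z₀ ≈ 0.23 m

Log law: V(z) ∝ ln(z/z₀). With r = V₁/V₂ = 6.4/8.23 = 0.77764,
r · ln(z₂/z₀) = ln(z₁/z₀) ⇒ ln z₀ = (ln z₁ − r·ln z₂)/(1 − r)
ln z₀ = (0.69315 − 0.77764×1.30833) / 0.22236 = -1.4583
z₀ = exp(-1.4583) = 0.2326 m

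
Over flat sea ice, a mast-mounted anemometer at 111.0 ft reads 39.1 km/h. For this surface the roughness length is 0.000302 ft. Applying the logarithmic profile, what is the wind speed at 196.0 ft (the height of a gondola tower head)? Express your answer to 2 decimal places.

40.83 km/h

Log law: V(z) ∝ ln(z/z₀), so V₂/V₁ = ln(z₂/z₀) / ln(z₁/z₀).
ln(196.0/0.000302) = 13.3832, ln(111.0/0.000302) = 12.8146
V₂ = 39.1 × 13.3832/12.8146 = 39.1 × 1.0444 = 40.8349 km/h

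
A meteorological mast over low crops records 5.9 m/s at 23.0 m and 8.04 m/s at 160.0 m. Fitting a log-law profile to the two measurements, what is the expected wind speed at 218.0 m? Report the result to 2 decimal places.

8.38 m/s

Log law: V ∝ ln(z/z₀). From the pair, with r = V₁/V₂ = 0.73383,
ln z₀ = (ln z₁ − r·ln z₂)/(1 − r) = (3.1355 − 0.73383×5.0752)/0.26617 = -2.2122 → z₀ = 0.1095 m
V₃ = V₁ · ln(z₃/z₀)/ln(z₁/z₀) = 5.9 × 7.5967/5.3477 = 8.3813 m/s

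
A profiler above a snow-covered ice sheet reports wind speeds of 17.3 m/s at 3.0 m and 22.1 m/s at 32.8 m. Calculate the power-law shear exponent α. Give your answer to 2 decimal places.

Power law: V₂/V₁ = (z₂/z₁)^α ⇒ α = ln(V₂/V₁) / ln(z₂/z₁)
α = ln(22.1/17.3) / ln(32.8/3.0) = ln(1.2775) / ln(10.9333)
  = 0.24487 / 2.39182 = 0.10238

α ≈ 0.10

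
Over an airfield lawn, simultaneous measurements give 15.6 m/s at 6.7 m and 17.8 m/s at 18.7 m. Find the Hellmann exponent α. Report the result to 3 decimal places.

α ≈ 0.129

Power law: V₂/V₁ = (z₂/z₁)^α ⇒ α = ln(V₂/V₁) / ln(z₂/z₁)
α = ln(17.8/15.6) / ln(18.7/6.7) = ln(1.1410) / ln(2.7910)
  = 0.13193 / 1.02642 = 0.12853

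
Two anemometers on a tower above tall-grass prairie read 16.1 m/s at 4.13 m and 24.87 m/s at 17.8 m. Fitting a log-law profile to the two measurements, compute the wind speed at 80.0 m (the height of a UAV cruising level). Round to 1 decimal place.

33.9 m/s

Log law: V ∝ ln(z/z₀). From the pair, with r = V₁/V₂ = 0.64737,
ln z₀ = (ln z₁ − r·ln z₂)/(1 − r) = (1.4183 − 0.64737×2.8792)/0.35263 = -1.2637 → z₀ = 0.2826 m
V₃ = V₁ · ln(z₃/z₀)/ln(z₁/z₀) = 16.1 × 5.6457/2.6820 = 33.8916 m/s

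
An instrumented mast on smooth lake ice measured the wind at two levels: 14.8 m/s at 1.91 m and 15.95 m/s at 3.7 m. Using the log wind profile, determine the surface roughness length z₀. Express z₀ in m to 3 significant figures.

z₀ ≈ 0.000385 m

Log law: V(z) ∝ ln(z/z₀). With r = V₁/V₂ = 14.8/15.95 = 0.92790,
r · ln(z₂/z₀) = ln(z₁/z₀) ⇒ ln z₀ = (ln z₁ − r·ln z₂)/(1 − r)
ln z₀ = (0.64710 − 0.92790×1.30833) / 0.07210 = -7.8626
z₀ = exp(-7.8626) = 0.0003849 m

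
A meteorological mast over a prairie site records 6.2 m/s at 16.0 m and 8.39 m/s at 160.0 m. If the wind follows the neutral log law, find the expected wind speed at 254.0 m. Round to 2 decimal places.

Log law: V ∝ ln(z/z₀). From the pair, with r = V₁/V₂ = 0.73897,
ln z₀ = (ln z₁ − r·ln z₂)/(1 − r) = (2.7726 − 0.73897×5.0752)/0.26103 = -3.7461 → z₀ = 0.02361 m
V₃ = V₁ · ln(z₃/z₀)/ln(z₁/z₀) = 6.2 × 9.2835/6.5187 = 8.8296 m/s

8.83 m/s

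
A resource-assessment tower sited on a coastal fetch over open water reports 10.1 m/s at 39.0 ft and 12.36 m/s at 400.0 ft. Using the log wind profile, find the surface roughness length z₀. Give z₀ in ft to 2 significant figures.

z₀ ≈ 0.0012 ft

Log law: V(z) ∝ ln(z/z₀). With r = V₁/V₂ = 10.1/12.36 = 0.81715,
r · ln(z₂/z₀) = ln(z₁/z₀) ⇒ ln z₀ = (ln z₁ − r·ln z₂)/(1 − r)
ln z₀ = (3.66356 − 0.81715×5.99146) / 0.18285 = -6.7399
z₀ = exp(-6.7399) = 0.001183 ft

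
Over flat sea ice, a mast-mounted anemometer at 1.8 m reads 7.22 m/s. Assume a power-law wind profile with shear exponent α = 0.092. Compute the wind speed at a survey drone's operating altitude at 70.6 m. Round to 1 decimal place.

10.1 m/s

Power-law profile: V₂ = V₁ · (z₂/z₁)^α
V₂ = 7.22 × (70.6/1.8)^0.092 = 7.22 × (39.2222)^0.092
    = 7.22 × 1.4015 = 10.1191 m/s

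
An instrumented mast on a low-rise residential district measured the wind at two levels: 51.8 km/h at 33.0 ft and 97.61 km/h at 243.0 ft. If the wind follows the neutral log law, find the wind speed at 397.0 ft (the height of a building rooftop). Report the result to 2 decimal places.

108.87 km/h

Log law: V ∝ ln(z/z₀). From the pair, with r = V₁/V₂ = 0.53068,
ln z₀ = (ln z₁ − r·ln z₂)/(1 − r) = (3.4965 − 0.53068×5.4931)/0.46932 = 1.2389 → z₀ = 3.452 ft
V₃ = V₁ · ln(z₃/z₀)/ln(z₁/z₀) = 51.8 × 4.7450/2.2576 = 108.8729 km/h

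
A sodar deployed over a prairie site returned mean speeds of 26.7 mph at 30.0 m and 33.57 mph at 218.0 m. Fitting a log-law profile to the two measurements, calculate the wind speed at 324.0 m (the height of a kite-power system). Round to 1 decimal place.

Log law: V ∝ ln(z/z₀). From the pair, with r = V₁/V₂ = 0.79535,
ln z₀ = (ln z₁ − r·ln z₂)/(1 − r) = (3.4012 − 0.79535×5.3845)/0.20465 = -4.3068 → z₀ = 0.01348 m
V₃ = V₁ · ln(z₃/z₀)/ln(z₁/z₀) = 26.7 × 10.0876/7.7080 = 34.9426 mph

34.9 mph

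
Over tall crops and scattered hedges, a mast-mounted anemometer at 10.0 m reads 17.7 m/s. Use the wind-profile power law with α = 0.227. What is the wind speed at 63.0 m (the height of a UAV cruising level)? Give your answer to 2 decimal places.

Power-law profile: V₂ = V₁ · (z₂/z₁)^α
V₂ = 17.7 × (63.0/10.0)^0.227 = 17.7 × (6.3000)^0.227
    = 17.7 × 1.5186 = 26.8796 m/s

26.88 m/s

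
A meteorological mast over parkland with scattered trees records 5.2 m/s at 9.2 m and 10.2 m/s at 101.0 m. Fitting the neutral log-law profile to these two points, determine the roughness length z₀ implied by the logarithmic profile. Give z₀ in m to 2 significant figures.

Log law: V(z) ∝ ln(z/z₀). With r = V₁/V₂ = 5.2/10.2 = 0.50980,
r · ln(z₂/z₀) = ln(z₁/z₀) ⇒ ln z₀ = (ln z₁ − r·ln z₂)/(1 − r)
ln z₀ = (2.21920 − 0.50980×4.61512) / 0.49020 = -0.2726
z₀ = exp(-0.2726) = 0.7614 m

z₀ ≈ 0.76 m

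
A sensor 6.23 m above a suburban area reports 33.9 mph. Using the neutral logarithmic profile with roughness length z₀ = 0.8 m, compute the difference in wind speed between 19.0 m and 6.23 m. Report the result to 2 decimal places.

18.42 mph

Log law: V₂ = V₁ · ln(z₂/z₀)/ln(z₁/z₀) = 33.9 × 3.1676/2.0525 = 52.3167 mph
ΔV = 52.3167 − 33.9 = 18.4167 mph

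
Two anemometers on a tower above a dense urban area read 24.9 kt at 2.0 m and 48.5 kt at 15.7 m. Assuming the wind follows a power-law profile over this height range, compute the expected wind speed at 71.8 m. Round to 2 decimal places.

79.32 kt

First find α: α = ln(V₂/V₁)/ln(z₂/z₁) = ln(48.5/24.9)/ln(15.7/2.0) = 0.66670/2.06051 = 0.3236
Extrapolate from 15.7 m to 71.8 m: V₃ = 48.5 × (71.8/15.7)^0.3236 = 48.5 × 1.6354 = 79.3164 kt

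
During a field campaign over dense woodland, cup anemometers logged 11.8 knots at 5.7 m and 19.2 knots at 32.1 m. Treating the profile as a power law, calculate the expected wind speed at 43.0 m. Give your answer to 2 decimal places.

20.85 knots

First find α: α = ln(V₂/V₁)/ln(z₂/z₁) = ln(19.2/11.8)/ln(32.1/5.7) = 0.48681/1.72839 = 0.2817
Extrapolate from 32.1 m to 43.0 m: V₃ = 19.2 × (43.0/32.1)^0.2817 = 19.2 × 1.0858 = 20.8478 knots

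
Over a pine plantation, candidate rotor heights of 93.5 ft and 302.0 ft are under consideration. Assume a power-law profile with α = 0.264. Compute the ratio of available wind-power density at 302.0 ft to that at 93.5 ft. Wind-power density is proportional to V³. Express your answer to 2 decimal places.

Speed ratio: V_B/V_A = (z_B/z_A)^α = (302.0/93.5)^0.264 = (3.2299)^0.264 = 1.36279
Power-density ratio: P_B/P_A = (V_B/V_A)³ = (1.36279)³ = 2.53094

2.53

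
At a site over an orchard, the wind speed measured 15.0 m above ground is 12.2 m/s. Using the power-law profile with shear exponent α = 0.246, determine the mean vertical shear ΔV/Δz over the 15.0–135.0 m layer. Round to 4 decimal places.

Power law: V₂ = V₁ · (z₂/z₁)^α = 12.2 × (9.0000)^0.246 = 20.9461 m/s
ΔV/Δz = (20.9461 − 12.2)/(135.0 − 15.0) = 8.7461/120.0000 = 0.07288 m/s/m

0.0729 m/s/m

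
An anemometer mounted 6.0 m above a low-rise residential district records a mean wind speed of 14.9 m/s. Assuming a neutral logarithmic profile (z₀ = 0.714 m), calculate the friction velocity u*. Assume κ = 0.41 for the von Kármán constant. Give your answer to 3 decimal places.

u* ≈ 2.870 m/s

Log law: V(z) = (u*/κ) · ln(z/z₀) ⇒ u* = κ · V / ln(z/z₀)
u* = 0.41 × 14.9 / ln(6.0/0.714) = 0.41 × 14.9 / 2.1286
   = 6.1090 / 2.1286 = 2.8699 m/s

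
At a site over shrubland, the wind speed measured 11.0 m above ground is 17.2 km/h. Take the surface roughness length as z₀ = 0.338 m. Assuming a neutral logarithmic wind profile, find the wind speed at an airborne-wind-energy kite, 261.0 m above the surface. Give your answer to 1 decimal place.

32.8 km/h

Log law: V(z) ∝ ln(z/z₀), so V₂/V₁ = ln(z₂/z₀) / ln(z₁/z₀).
ln(261.0/0.338) = 6.6492, ln(11.0/0.338) = 3.4826
V₂ = 17.2 × 6.6492/3.4826 = 17.2 × 1.9093 = 32.8394 km/h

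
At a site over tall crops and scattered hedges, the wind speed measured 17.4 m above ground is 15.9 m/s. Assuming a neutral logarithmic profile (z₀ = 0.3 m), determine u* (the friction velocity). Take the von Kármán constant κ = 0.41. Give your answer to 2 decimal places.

u* ≈ 1.61 m/s

Log law: V(z) = (u*/κ) · ln(z/z₀) ⇒ u* = κ · V / ln(z/z₀)
u* = 0.41 × 15.9 / ln(17.4/0.3) = 0.41 × 15.9 / 4.0604
   = 6.5190 / 4.0604 = 1.6055 m/s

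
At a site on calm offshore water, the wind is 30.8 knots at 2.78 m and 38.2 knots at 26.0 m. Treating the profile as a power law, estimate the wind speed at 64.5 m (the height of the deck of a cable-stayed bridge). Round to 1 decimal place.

41.7 knots

First find α: α = ln(V₂/V₁)/ln(z₂/z₁) = ln(38.2/30.8)/ln(26.0/2.78) = 0.21532/2.23565 = 0.0963
Extrapolate from 26.0 m to 64.5 m: V₃ = 38.2 × (64.5/26.0)^0.0963 = 38.2 × 1.0914 = 41.6934 knots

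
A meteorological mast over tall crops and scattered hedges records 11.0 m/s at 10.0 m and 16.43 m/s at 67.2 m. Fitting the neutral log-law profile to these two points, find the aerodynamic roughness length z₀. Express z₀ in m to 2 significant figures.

z₀ ≈ 0.21 m

Log law: V(z) ∝ ln(z/z₀). With r = V₁/V₂ = 11.0/16.43 = 0.66951,
r · ln(z₂/z₀) = ln(z₁/z₀) ⇒ ln z₀ = (ln z₁ − r·ln z₂)/(1 − r)
ln z₀ = (2.30259 − 0.66951×4.20767) / 0.33049 = -1.5567
z₀ = exp(-1.5567) = 0.2108 m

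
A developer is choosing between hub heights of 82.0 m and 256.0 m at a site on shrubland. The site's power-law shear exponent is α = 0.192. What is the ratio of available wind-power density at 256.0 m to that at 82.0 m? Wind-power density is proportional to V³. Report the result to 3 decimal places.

Speed ratio: V_B/V_A = (z_B/z_A)^α = (256.0/82.0)^0.192 = (3.1220)^0.192 = 1.24431
Power-density ratio: P_B/P_A = (V_B/V_A)³ = (1.24431)³ = 1.92659

1.927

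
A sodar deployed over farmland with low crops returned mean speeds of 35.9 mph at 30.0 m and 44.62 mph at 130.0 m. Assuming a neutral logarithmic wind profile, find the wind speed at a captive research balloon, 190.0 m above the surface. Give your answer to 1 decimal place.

46.9 mph

Log law: V ∝ ln(z/z₀). From the pair, with r = V₁/V₂ = 0.80457,
ln z₀ = (ln z₁ − r·ln z₂)/(1 − r) = (3.4012 − 0.80457×4.8675)/0.19543 = -2.6357 → z₀ = 0.07167 m
V₃ = V₁ · ln(z₃/z₀)/ln(z₁/z₀) = 35.9 × 7.8827/6.0369 = 46.8767 mph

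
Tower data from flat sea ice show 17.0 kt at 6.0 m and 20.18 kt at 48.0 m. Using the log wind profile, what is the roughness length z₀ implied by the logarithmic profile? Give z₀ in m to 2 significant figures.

Log law: V(z) ∝ ln(z/z₀). With r = V₁/V₂ = 17.0/20.18 = 0.84242,
r · ln(z₂/z₀) = ln(z₁/z₀) ⇒ ln z₀ = (ln z₁ − r·ln z₂)/(1 − r)
ln z₀ = (1.79176 − 0.84242×3.87120) / 0.15758 = -9.3248
z₀ = exp(-9.3248) = 0.00008919 m

z₀ ≈ 0.000089 m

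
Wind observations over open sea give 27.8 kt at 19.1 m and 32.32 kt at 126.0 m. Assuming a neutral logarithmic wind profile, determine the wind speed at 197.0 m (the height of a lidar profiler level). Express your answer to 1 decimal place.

33.4 kt

Log law: V ∝ ln(z/z₀). From the pair, with r = V₁/V₂ = 0.86015,
ln z₀ = (ln z₁ − r·ln z₂)/(1 − r) = (2.9497 − 0.86015×4.8363)/0.13985 = -8.6537 → z₀ = 0.0001745 m
V₃ = V₁ · ln(z₃/z₀)/ln(z₁/z₀) = 27.8 × 13.9369/11.6034 = 33.3908 kt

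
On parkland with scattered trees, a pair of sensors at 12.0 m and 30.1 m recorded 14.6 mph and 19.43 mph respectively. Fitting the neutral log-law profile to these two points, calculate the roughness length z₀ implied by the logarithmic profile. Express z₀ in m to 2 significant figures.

Log law: V(z) ∝ ln(z/z₀). With r = V₁/V₂ = 14.6/19.43 = 0.75142,
r · ln(z₂/z₀) = ln(z₁/z₀) ⇒ ln z₀ = (ln z₁ − r·ln z₂)/(1 − r)
ln z₀ = (2.48491 − 0.75142×3.40453) / 0.24858 = -0.2949
z₀ = exp(-0.2949) = 0.7446 m

z₀ ≈ 0.74 m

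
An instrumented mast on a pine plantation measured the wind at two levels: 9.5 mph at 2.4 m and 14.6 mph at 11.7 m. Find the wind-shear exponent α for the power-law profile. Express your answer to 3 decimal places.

Power law: V₂/V₁ = (z₂/z₁)^α ⇒ α = ln(V₂/V₁) / ln(z₂/z₁)
α = ln(14.6/9.5) / ln(11.7/2.4) = ln(1.5368) / ln(4.8750)
  = 0.42973 / 1.58412 = 0.27127

α ≈ 0.271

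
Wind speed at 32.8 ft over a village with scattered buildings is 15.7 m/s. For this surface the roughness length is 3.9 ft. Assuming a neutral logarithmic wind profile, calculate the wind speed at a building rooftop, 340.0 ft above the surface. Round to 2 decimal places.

Log law: V(z) ∝ ln(z/z₀), so V₂/V₁ = ln(z₂/z₀) / ln(z₁/z₀).
ln(340.0/3.9) = 4.4680, ln(32.8/3.9) = 2.1295
V₂ = 15.7 × 4.4680/2.1295 = 15.7 × 2.0982 = 32.9414 m/s

32.94 m/s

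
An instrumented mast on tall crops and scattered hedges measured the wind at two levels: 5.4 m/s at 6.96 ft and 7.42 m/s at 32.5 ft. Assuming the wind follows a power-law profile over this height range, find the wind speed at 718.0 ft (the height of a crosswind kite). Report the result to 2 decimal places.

14.05 m/s

First find α: α = ln(V₂/V₁)/ln(z₂/z₁) = ln(7.42/5.4)/ln(32.5/6.96) = 0.31778/1.54106 = 0.2062
Extrapolate from 32.5 ft to 718.0 ft: V₃ = 7.42 × (718.0/32.5)^0.2062 = 7.42 × 1.8932 = 14.0475 m/s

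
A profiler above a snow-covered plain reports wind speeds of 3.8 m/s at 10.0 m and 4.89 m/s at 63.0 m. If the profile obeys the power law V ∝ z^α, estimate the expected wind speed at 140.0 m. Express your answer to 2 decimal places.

5.46 m/s

First find α: α = ln(V₂/V₁)/ln(z₂/z₁) = ln(4.89/3.8)/ln(63.0/10.0) = 0.25219/1.84055 = 0.1370
Extrapolate from 63.0 m to 140.0 m: V₃ = 4.89 × (140.0/63.0)^0.1370 = 4.89 × 1.1156 = 5.4554 m/s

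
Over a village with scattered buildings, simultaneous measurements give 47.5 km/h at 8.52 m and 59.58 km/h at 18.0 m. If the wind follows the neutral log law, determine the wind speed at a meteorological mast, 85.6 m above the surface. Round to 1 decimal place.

Log law: V ∝ ln(z/z₀). From the pair, with r = V₁/V₂ = 0.79725,
ln z₀ = (ln z₁ − r·ln z₂)/(1 − r) = (2.1424 − 0.79725×2.8904)/0.20275 = -0.7986 → z₀ = 0.4499 m
V₃ = V₁ · ln(z₃/z₀)/ln(z₁/z₀) = 47.5 × 5.2483/2.9410 = 84.7640 km/h

84.8 km/h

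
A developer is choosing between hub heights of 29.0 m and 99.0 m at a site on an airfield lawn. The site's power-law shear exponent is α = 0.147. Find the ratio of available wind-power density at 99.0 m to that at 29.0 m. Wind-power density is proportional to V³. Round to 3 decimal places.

Speed ratio: V_B/V_A = (z_B/z_A)^α = (99.0/29.0)^0.147 = (3.4138)^0.147 = 1.19780
Power-density ratio: P_B/P_A = (V_B/V_A)³ = (1.19780)³ = 1.71853

1.719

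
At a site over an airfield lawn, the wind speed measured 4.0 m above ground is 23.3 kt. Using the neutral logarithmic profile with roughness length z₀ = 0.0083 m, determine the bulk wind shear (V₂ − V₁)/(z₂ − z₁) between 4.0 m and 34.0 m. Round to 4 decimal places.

0.2690 kt/m

Log law: V₂ = V₁ · ln(z₂/z₀)/ln(z₁/z₀) = 23.3 × 8.3179/6.1778 = 31.3714 kt
ΔV/Δz = (31.3714 − 23.3)/(34.0 − 4.0) = 8.0714/30.0000 = 0.26905 kt/m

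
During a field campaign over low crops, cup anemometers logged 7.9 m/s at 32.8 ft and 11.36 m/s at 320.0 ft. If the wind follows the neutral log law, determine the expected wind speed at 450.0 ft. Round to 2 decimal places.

11.88 m/s

Log law: V ∝ ln(z/z₀). From the pair, with r = V₁/V₂ = 0.69542,
ln z₀ = (ln z₁ − r·ln z₂)/(1 − r) = (3.4904 − 0.69542×5.7683)/0.30458 = -1.7105 → z₀ = 0.1808 ft
V₃ = V₁ · ln(z₃/z₀)/ln(z₁/z₀) = 7.9 × 7.8198/5.2010 = 11.8778 m/s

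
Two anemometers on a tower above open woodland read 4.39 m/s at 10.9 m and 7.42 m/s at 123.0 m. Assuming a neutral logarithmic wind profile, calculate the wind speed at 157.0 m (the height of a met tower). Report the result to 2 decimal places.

7.73 m/s

Log law: V ∝ ln(z/z₀). From the pair, with r = V₁/V₂ = 0.59164,
ln z₀ = (ln z₁ − r·ln z₂)/(1 − r) = (2.3888 − 0.59164×4.8122)/0.40836 = -1.1224 → z₀ = 0.3255 m
V₃ = V₁ · ln(z₃/z₀)/ln(z₁/z₀) = 4.39 × 6.1786/3.5112 = 7.7251 m/s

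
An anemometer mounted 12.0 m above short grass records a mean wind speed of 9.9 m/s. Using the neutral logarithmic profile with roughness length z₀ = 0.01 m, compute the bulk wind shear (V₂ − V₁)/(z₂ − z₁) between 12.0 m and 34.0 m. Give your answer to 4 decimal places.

Log law: V₂ = V₁ · ln(z₂/z₀)/ln(z₁/z₀) = 9.9 × 8.1315/7.0901 = 11.3542 m/s
ΔV/Δz = (11.3542 − 9.9)/(34.0 − 12.0) = 1.4542/22.0000 = 0.06610 m/s/m

0.0661 m/s/m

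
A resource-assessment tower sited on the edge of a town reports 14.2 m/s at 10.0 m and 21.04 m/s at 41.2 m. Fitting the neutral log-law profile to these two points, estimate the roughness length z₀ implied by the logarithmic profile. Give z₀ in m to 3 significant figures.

Log law: V(z) ∝ ln(z/z₀). With r = V₁/V₂ = 14.2/21.04 = 0.67490,
r · ln(z₂/z₀) = ln(z₁/z₀) ⇒ ln z₀ = (ln z₁ − r·ln z₂)/(1 − r)
ln z₀ = (2.30259 − 0.67490×3.71844) / 0.32510 = -0.6368
z₀ = exp(-0.6368) = 0.5290 m

z₀ ≈ 0.529 m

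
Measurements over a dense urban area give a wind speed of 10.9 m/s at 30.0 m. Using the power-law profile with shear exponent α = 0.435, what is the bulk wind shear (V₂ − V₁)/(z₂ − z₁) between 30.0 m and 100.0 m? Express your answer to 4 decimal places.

0.1072 m/s/m

Power law: V₂ = V₁ · (z₂/z₁)^α = 10.9 × (3.3333)^0.435 = 18.4026 m/s
ΔV/Δz = (18.4026 − 10.9)/(100.0 − 30.0) = 7.5026/70.0000 = 0.10718 m/s/m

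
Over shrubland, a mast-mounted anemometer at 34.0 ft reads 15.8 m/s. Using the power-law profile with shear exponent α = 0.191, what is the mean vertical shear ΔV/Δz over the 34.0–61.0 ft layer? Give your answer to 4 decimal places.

Power law: V₂ = V₁ · (z₂/z₁)^α = 15.8 × (1.7941)^0.191 = 17.6662 m/s
ΔV/Δz = (17.6662 − 15.8)/(61.0 − 34.0) = 1.8662/27.0000 = 0.06912 m/s/ft

0.0691 m/s/ft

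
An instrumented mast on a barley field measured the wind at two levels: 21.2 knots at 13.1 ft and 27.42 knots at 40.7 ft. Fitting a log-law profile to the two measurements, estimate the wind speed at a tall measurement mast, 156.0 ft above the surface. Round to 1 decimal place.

34.8 knots

Log law: V ∝ ln(z/z₀). From the pair, with r = V₁/V₂ = 0.77316,
ln z₀ = (ln z₁ − r·ln z₂)/(1 − r) = (2.5726 − 0.77316×3.7062)/0.22684 = -1.2912 → z₀ = 0.2750 ft
V₃ = V₁ · ln(z₃/z₀)/ln(z₁/z₀) = 21.2 × 6.3410/3.8638 = 34.7923 knots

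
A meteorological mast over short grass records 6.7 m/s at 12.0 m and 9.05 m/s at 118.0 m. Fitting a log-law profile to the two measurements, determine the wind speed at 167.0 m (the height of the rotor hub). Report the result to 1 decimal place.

Log law: V ∝ ln(z/z₀). From the pair, with r = V₁/V₂ = 0.74033,
ln z₀ = (ln z₁ − r·ln z₂)/(1 − r) = (2.4849 − 0.74033×4.7707)/0.25967 = -4.0320 → z₀ = 0.01774 m
V₃ = V₁ · ln(z₃/z₀)/ln(z₁/z₀) = 6.7 × 9.1500/6.5169 = 9.4071 m/s

9.4 m/s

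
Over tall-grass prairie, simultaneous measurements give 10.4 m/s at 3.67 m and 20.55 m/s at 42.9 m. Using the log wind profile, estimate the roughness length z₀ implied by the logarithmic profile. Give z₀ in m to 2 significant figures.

z₀ ≈ 0.30 m

Log law: V(z) ∝ ln(z/z₀). With r = V₁/V₂ = 10.4/20.55 = 0.50608,
r · ln(z₂/z₀) = ln(z₁/z₀) ⇒ ln z₀ = (ln z₁ − r·ln z₂)/(1 − r)
ln z₀ = (1.30019 − 0.50608×3.75887) / 0.49392 = -1.2190
z₀ = exp(-1.2190) = 0.2955 m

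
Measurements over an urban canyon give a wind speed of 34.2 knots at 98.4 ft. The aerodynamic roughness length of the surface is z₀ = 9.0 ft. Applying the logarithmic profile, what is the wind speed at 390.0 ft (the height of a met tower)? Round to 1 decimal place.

Log law: V(z) ∝ ln(z/z₀), so V₂/V₁ = ln(z₂/z₀) / ln(z₁/z₀).
ln(390.0/9.0) = 3.7689, ln(98.4/9.0) = 2.3918
V₂ = 34.2 × 3.7689/2.3918 = 34.2 × 1.5758 = 53.8909 knots

53.9 knots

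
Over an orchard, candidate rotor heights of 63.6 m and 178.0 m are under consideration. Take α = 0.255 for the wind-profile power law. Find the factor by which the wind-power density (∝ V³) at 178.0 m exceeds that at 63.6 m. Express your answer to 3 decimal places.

Speed ratio: V_B/V_A = (z_B/z_A)^α = (178.0/63.6)^0.255 = (2.7987)^0.255 = 1.30010
Power-density ratio: P_B/P_A = (V_B/V_A)³ = (1.30010)³ = 2.19749

2.197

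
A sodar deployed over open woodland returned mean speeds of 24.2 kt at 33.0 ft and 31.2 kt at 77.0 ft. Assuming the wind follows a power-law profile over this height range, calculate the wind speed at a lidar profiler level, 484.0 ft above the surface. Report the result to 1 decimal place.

First find α: α = ln(V₂/V₁)/ln(z₂/z₁) = ln(31.2/24.2)/ln(77.0/33.0) = 0.25407/0.84730 = 0.2999
Extrapolate from 77.0 ft to 484.0 ft: V₃ = 31.2 × (484.0/77.0)^0.2999 = 31.2 × 1.7354 = 54.1432 kt

54.1 kt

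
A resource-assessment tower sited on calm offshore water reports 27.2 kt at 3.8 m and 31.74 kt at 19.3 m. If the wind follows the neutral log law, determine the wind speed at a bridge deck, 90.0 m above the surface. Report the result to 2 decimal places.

36.04 kt

Log law: V ∝ ln(z/z₀). From the pair, with r = V₁/V₂ = 0.85696,
ln z₀ = (ln z₁ − r·ln z₂)/(1 − r) = (1.3350 − 0.85696×2.9601)/0.14304 = -8.4013 → z₀ = 0.0002246 m
V₃ = V₁ · ln(z₃/z₀)/ln(z₁/z₀) = 27.2 × 12.9011/9.7363 = 36.0414 kt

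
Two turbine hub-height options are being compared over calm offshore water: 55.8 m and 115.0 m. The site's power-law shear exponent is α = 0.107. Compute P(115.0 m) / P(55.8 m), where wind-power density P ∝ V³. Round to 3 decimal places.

Speed ratio: V_B/V_A = (z_B/z_A)^α = (115.0/55.8)^0.107 = (2.0609)^0.107 = 1.08045
Power-density ratio: P_B/P_A = (V_B/V_A)³ = (1.08045)³ = 1.26129

1.261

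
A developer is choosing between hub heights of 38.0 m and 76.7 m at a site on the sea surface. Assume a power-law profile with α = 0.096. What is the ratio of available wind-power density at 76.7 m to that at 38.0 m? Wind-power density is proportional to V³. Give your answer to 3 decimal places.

Speed ratio: V_B/V_A = (z_B/z_A)^α = (76.7/38.0)^0.096 = (2.0184)^0.096 = 1.06975
Power-density ratio: P_B/P_A = (V_B/V_A)³ = (1.06975)³ = 1.22417

1.224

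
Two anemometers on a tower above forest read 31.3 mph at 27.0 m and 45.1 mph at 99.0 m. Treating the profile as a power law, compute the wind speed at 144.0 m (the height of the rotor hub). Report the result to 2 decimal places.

First find α: α = ln(V₂/V₁)/ln(z₂/z₁) = ln(45.1/31.3)/ln(99.0/27.0) = 0.36526/1.29928 = 0.2811
Extrapolate from 99.0 m to 144.0 m: V₃ = 45.1 × (144.0/99.0)^0.2811 = 45.1 × 1.1111 = 50.1099 mph

50.11 mph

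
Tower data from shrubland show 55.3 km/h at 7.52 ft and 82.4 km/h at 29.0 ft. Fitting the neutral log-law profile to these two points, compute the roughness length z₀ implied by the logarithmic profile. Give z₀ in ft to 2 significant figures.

Log law: V(z) ∝ ln(z/z₀). With r = V₁/V₂ = 55.3/82.4 = 0.67112,
r · ln(z₂/z₀) = ln(z₁/z₀) ⇒ ln z₀ = (ln z₁ − r·ln z₂)/(1 − r)
ln z₀ = (2.01757 − 0.67112×3.36730) / 0.32888 = -0.7367
z₀ = exp(-0.7367) = 0.4787 ft

z₀ ≈ 0.48 ft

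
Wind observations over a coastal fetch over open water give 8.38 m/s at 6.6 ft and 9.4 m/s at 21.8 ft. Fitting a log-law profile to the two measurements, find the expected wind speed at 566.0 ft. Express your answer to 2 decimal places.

Log law: V ∝ ln(z/z₀). From the pair, with r = V₁/V₂ = 0.89149,
ln z₀ = (ln z₁ − r·ln z₂)/(1 − r) = (1.8871 − 0.89149×3.0819)/0.10851 = -7.9294 → z₀ = 0.0003600 ft
V₃ = V₁ · ln(z₃/z₀)/ln(z₁/z₀) = 8.38 × 14.2680/9.8164 = 12.1801 m/s

12.18 m/s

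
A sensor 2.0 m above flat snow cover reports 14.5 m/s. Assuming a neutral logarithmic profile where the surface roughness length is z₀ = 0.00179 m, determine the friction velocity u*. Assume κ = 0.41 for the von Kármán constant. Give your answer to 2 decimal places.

Log law: V(z) = (u*/κ) · ln(z/z₀) ⇒ u* = κ · V / ln(z/z₀)
u* = 0.41 × 14.5 / ln(2.0/0.00179) = 0.41 × 14.5 / 7.0187
   = 5.9450 / 7.0187 = 0.8470 m/s

u* ≈ 0.85 m/s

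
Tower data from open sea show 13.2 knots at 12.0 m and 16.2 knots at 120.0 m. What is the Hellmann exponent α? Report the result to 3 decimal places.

Power law: V₂/V₁ = (z₂/z₁)^α ⇒ α = ln(V₂/V₁) / ln(z₂/z₁)
α = ln(16.2/13.2) / ln(120.0/12.0) = ln(1.2273) / ln(10.0000)
  = 0.20479 / 2.30259 = 0.08894

α ≈ 0.089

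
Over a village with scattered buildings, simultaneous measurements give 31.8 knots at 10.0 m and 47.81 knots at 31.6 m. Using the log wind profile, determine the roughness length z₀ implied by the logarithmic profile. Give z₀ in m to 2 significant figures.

Log law: V(z) ∝ ln(z/z₀). With r = V₁/V₂ = 31.8/47.81 = 0.66513,
r · ln(z₂/z₀) = ln(z₁/z₀) ⇒ ln z₀ = (ln z₁ − r·ln z₂)/(1 − r)
ln z₀ = (2.30259 − 0.66513×3.45316) / 0.33487 = 0.0173
z₀ = exp(0.0173) = 1.017 m

z₀ ≈ 1.0 m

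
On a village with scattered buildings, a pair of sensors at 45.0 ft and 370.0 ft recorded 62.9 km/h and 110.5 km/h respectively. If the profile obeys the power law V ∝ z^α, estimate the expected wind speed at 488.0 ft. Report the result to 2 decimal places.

118.99 km/h

First find α: α = ln(V₂/V₁)/ln(z₂/z₁) = ln(110.5/62.9)/ln(370.0/45.0) = 0.56347/2.10684 = 0.2674
Extrapolate from 370.0 ft to 488.0 ft: V₃ = 110.5 × (488.0/370.0)^0.2674 = 110.5 × 1.0768 = 118.9911 km/h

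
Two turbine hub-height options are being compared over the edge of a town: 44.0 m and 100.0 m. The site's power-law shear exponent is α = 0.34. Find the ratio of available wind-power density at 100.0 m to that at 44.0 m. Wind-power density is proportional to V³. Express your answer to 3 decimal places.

2.310

Speed ratio: V_B/V_A = (z_B/z_A)^α = (100.0/44.0)^0.34 = (2.2727)^0.34 = 1.32198
Power-density ratio: P_B/P_A = (V_B/V_A)³ = (1.32198)³ = 2.31035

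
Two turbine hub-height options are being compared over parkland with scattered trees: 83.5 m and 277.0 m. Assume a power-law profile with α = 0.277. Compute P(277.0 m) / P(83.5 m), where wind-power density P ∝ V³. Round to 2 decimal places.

Speed ratio: V_B/V_A = (z_B/z_A)^α = (277.0/83.5)^0.277 = (3.3174)^0.277 = 1.39399
Power-density ratio: P_B/P_A = (V_B/V_A)³ = (1.39399)³ = 2.70881

2.71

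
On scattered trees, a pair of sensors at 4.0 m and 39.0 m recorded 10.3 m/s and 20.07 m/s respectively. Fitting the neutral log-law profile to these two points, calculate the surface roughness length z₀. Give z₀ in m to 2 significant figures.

z₀ ≈ 0.36 m

Log law: V(z) ∝ ln(z/z₀). With r = V₁/V₂ = 10.3/20.07 = 0.51320,
r · ln(z₂/z₀) = ln(z₁/z₀) ⇒ ln z₀ = (ln z₁ − r·ln z₂)/(1 − r)
ln z₀ = (1.38629 − 0.51320×3.66356) / 0.48680 = -1.0145
z₀ = exp(-1.0145) = 0.3626 m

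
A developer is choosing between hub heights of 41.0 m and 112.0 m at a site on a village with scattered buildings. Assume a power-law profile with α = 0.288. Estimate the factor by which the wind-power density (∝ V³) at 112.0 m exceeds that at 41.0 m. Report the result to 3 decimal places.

2.383

Speed ratio: V_B/V_A = (z_B/z_A)^α = (112.0/41.0)^0.288 = (2.7317)^0.288 = 1.33565
Power-density ratio: P_B/P_A = (V_B/V_A)³ = (1.33565)³ = 2.38275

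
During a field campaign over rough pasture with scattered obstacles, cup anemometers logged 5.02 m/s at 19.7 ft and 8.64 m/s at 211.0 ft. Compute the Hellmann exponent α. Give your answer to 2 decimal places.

Power law: V₂/V₁ = (z₂/z₁)^α ⇒ α = ln(V₂/V₁) / ln(z₂/z₁)
α = ln(8.64/5.02) / ln(211.0/19.7) = ln(1.7211) / ln(10.7107)
  = 0.54297 / 2.37124 = 0.22898

α ≈ 0.23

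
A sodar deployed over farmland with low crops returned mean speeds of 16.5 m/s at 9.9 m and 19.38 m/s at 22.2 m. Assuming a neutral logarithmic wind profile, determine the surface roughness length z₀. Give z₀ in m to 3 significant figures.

Log law: V(z) ∝ ln(z/z₀). With r = V₁/V₂ = 16.5/19.38 = 0.85139,
r · ln(z₂/z₀) = ln(z₁/z₀) ⇒ ln z₀ = (ln z₁ − r·ln z₂)/(1 − r)
ln z₀ = (2.29253 − 0.85139×3.10009) / 0.14861 = -2.3341
z₀ = exp(-2.3341) = 0.09690 m

z₀ ≈ 0.0969 m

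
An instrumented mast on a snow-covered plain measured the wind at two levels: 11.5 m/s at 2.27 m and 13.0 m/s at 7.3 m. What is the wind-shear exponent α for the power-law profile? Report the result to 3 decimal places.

α ≈ 0.105

Power law: V₂/V₁ = (z₂/z₁)^α ⇒ α = ln(V₂/V₁) / ln(z₂/z₁)
α = ln(13.0/11.5) / ln(7.3/2.27) = ln(1.1304) / ln(3.2159)
  = 0.12260 / 1.16809 = 0.10496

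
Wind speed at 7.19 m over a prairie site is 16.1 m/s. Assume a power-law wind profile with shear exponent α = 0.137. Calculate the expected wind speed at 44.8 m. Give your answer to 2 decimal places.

20.69 m/s

Power-law profile: V₂ = V₁ · (z₂/z₁)^α
V₂ = 16.1 × (44.8/7.19)^0.137 = 16.1 × (6.2309)^0.137
    = 16.1 × 1.2849 = 20.6861 m/s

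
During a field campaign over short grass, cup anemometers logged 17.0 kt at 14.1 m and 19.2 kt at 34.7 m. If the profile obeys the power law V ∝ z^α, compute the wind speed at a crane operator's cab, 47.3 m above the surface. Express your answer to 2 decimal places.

20.02 kt

First find α: α = ln(V₂/V₁)/ln(z₂/z₁) = ln(19.2/17.0)/ln(34.7/14.1) = 0.12170/0.90056 = 0.1351
Extrapolate from 34.7 m to 47.3 m: V₃ = 19.2 × (47.3/34.7)^0.1351 = 19.2 × 1.0427 = 20.0208 kt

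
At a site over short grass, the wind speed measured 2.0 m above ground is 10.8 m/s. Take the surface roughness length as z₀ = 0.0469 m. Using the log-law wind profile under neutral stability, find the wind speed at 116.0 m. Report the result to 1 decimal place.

Log law: V(z) ∝ ln(z/z₀), so V₂/V₁ = ln(z₂/z₀) / ln(z₁/z₀).
ln(116.0/0.0469) = 7.8133, ln(2.0/0.0469) = 3.7529
V₂ = 10.8 × 7.8133/3.7529 = 10.8 × 2.0820 = 22.4851 m/s

22.5 m/s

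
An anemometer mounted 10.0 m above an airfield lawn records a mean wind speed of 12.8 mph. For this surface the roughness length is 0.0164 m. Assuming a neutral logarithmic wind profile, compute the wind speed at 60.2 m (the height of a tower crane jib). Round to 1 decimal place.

16.4 mph

Log law: V(z) ∝ ln(z/z₀), so V₂/V₁ = ln(z₂/z₀) / ln(z₁/z₀).
ln(60.2/0.0164) = 8.2081, ln(10.0/0.0164) = 6.4131
V₂ = 12.8 × 8.2081/6.4131 = 12.8 × 1.2799 = 16.3829 mph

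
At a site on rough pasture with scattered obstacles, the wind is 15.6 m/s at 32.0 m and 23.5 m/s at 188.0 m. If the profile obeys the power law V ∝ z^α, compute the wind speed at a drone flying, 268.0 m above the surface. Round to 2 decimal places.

First find α: α = ln(V₂/V₁)/ln(z₂/z₁) = ln(23.5/15.6)/ln(188.0/32.0) = 0.40973/1.77071 = 0.2314
Extrapolate from 188.0 m to 268.0 m: V₃ = 23.5 × (268.0/188.0)^0.2314 = 23.5 × 1.0855 = 25.5092 m/s

25.51 m/s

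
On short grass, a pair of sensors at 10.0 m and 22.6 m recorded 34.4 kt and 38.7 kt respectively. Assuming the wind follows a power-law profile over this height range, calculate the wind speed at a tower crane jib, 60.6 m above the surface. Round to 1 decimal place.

44.6 kt

First find α: α = ln(V₂/V₁)/ln(z₂/z₁) = ln(38.7/34.4)/ln(22.6/10.0) = 0.11778/0.81536 = 0.1445
Extrapolate from 22.6 m to 60.6 m: V₃ = 38.7 × (60.6/22.6)^0.1445 = 38.7 × 1.1531 = 44.6262 kt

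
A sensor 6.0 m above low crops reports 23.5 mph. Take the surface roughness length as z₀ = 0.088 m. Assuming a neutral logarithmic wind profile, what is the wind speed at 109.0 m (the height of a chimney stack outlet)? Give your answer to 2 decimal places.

39.64 mph

Log law: V(z) ∝ ln(z/z₀), so V₂/V₁ = ln(z₂/z₀) / ln(z₁/z₀).
ln(109.0/0.088) = 7.1218, ln(6.0/0.088) = 4.2222
V₂ = 23.5 × 7.1218/4.2222 = 23.5 × 1.6868 = 39.6387 mph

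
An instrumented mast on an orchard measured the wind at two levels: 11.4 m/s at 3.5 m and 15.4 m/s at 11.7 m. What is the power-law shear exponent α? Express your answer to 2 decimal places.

α ≈ 0.25

Power law: V₂/V₁ = (z₂/z₁)^α ⇒ α = ln(V₂/V₁) / ln(z₂/z₁)
α = ln(15.4/11.4) / ln(11.7/3.5) = ln(1.3509) / ln(3.3429)
  = 0.30075 / 1.20683 = 0.24921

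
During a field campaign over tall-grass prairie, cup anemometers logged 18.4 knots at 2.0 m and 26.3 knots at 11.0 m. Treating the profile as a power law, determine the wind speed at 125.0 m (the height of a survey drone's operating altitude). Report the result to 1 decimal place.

First find α: α = ln(V₂/V₁)/ln(z₂/z₁) = ln(26.3/18.4)/ln(11.0/2.0) = 0.35722/1.70475 = 0.2095
Extrapolate from 11.0 m to 125.0 m: V₃ = 26.3 × (125.0/11.0)^0.2095 = 26.3 × 1.6641 = 43.7655 knots

43.8 knots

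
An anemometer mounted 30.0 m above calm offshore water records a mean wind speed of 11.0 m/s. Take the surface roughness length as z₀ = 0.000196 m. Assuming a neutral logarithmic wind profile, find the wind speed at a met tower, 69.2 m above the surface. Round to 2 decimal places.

11.77 m/s

Log law: V(z) ∝ ln(z/z₀), so V₂/V₁ = ln(z₂/z₀) / ln(z₁/z₀).
ln(69.2/0.000196) = 12.7744, ln(30.0/0.000196) = 11.9386
V₂ = 11.0 × 12.7744/11.9386 = 11.0 × 1.0700 = 11.7701 m/s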